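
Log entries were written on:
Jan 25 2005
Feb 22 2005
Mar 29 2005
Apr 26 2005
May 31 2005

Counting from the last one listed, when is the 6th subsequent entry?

These are Tuesdays with 28, 35, 28, 35-day gaps.
Each is the final Tuesday of its month — Mar 29 2005 is past the 28th, so '4th Tuesday' doesn't fit.
Last Tuesday of June 2005: Jun 28 2005.
Last Tuesday of July 2005: Jul 26 2005.
August 2005 ends with Tuesday Aug 30 2005.
September 2005 ends with Tuesday Sep 27 2005.
October 2005 ends with Tuesday Oct 25 2005.
November 2005 ends with Tuesday Nov 29 2005.

Nov 29 2005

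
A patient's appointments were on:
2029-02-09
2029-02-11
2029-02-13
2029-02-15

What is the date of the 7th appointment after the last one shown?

2029-03-01

Gaps between consecutive events: 2, 2, 2 days — a constant 2-day interval.
2029-02-15 + 2 days = 2029-02-17.
2029-02-17 + 2 days = 2029-02-19.
2029-02-19 + 2 days = 2029-02-21.
2029-02-21 + 2 days = 2029-02-23.
2029-02-23 + 2 days = 2029-02-25.
2029-02-25 + 2 days = 2029-02-27.
2029-02-27 + 2 days = 2029-03-01.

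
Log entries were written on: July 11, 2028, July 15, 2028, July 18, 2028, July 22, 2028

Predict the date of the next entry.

July 25, 2028

Gaps: 4, 3, 4 days — not constant, but cyclic with period 2.
The events fall on every Tuesday and Saturday.
The following Tuesday is July 25, 2028.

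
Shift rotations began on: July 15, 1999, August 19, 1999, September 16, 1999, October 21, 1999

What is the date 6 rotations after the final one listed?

April 20, 2000

These are Thursdays at 28- or 35-day spacing (35, 28, 35).
The pattern: 3rd Thursday of the month.
3rd Thursday of November 1999: November 18, 1999.
December 1999 — 3rd Thursday is December 16, 1999.
January 2000 — 3rd Thursday is January 20, 2000.
3rd Thursday of February 2000: February 17, 2000.
3rd Thursday of March 2000: March 16, 2000.
April 2000 — 3rd Thursday is April 20, 2000.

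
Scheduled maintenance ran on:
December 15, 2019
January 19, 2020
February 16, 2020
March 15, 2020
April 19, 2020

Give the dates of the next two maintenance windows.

All dates are Sundays, 35, 28, 28, 35 days apart.
Specifically, the 3rd Sunday of each month.
3rd Sunday of May 2020: May 17, 2020.
3rd Sunday of June 2020: June 21, 2020.

May 17, 2020; June 21, 2020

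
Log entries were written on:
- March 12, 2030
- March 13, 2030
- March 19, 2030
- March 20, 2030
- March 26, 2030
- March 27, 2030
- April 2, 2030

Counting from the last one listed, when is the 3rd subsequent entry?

April 10, 2030

Every event lands on a Tuesday or Wednesday (gaps cycle 1, 6, 1, 6, 1, 6).
So the schedule is: every Tuesday and Wednesday.
The following Wednesday is April 3, 2030.
Next Tuesday: April 9, 2030.
Next Wednesday: April 10, 2030.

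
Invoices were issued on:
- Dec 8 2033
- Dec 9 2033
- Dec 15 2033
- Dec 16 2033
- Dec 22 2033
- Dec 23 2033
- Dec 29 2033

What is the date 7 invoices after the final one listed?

Jan 20 2034

Every event lands on a Thursday or Friday (gaps cycle 1, 6, 1, 6, 1, 6).
So the schedule is: every Thursday and Friday.
Next Friday: Dec 30 2033.
The following Thursday is Jan 5 2034.
Next Friday: Jan 6 2034.
Next Thursday: Jan 12 2034.
The following Friday is Jan 13 2034.
The following Thursday is Jan 19 2034.
Next Friday: Jan 20 2034.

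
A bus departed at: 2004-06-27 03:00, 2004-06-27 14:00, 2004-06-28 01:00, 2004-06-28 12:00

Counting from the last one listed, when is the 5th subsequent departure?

Spacing: 11, 11, 11 h — constant 11 h.
2004-06-28 12:00 + 11 h = 2004-06-28 23:00.
2004-06-28 23:00 + 11 h = 2004-06-29 10:00.
2004-06-29 10:00 + 11 h = 2004-06-29 21:00.
2004-06-29 21:00 + 11 h = 2004-06-30 08:00.
2004-06-30 08:00 + 11 h = 2004-06-30 19:00.

2004-06-30 19:00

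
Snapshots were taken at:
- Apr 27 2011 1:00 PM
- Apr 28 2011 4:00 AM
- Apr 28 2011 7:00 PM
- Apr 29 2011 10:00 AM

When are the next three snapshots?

Apr 30 2011 1:00 AM, Apr 30 2011 4:00 PM, May 1 2011 7:00 AM

The interval is a steady 15 hours (15, 15, 15).
Apr 29 2011 10:00 AM + 15 h = Apr 30 2011 1:00 AM.
Apr 30 2011 1:00 AM + 15 h = Apr 30 2011 4:00 PM.
Apr 30 2011 4:00 PM + 15 h = May 1 2011 7:00 AM.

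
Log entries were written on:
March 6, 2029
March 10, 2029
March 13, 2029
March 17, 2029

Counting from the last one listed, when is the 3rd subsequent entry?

March 27, 2029

Every event lands on a Tuesday or Saturday (gaps cycle 4, 3, 4).
So the schedule is: every Tuesday and Saturday.
The following Tuesday is March 20, 2029.
Next Saturday: March 24, 2029.
The following Tuesday is March 27, 2029.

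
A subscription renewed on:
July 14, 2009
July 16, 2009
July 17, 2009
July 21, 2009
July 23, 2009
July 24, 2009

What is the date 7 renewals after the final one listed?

August 11, 2009

The gap pattern 2, 1, 4, 2, 1 repeats every 3 events.
These are the Tuesdays, Thursdays and Fridays of each week.
The following Tuesday is July 28, 2009.
Next Thursday: July 30, 2009.
Next Friday: July 31, 2009.
Next Tuesday: August 4, 2009.
The following Thursday is August 6, 2009.
Next Friday: August 7, 2009.
Next Tuesday: August 11, 2009.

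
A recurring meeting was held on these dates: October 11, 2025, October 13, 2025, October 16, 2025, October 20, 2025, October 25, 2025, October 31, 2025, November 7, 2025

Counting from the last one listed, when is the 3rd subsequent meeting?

December 4, 2025

Gaps: 2, 3, 4, 5, 6, 7 days — each gap is 1 larger than the previous one.
Next gap: 8 days. November 7, 2025 + 8 days = November 15, 2025.
Next gap: 9 days. November 15, 2025 + 9 days = November 24, 2025.
Next gap: 10 days. November 24, 2025 + 10 days = December 4, 2025.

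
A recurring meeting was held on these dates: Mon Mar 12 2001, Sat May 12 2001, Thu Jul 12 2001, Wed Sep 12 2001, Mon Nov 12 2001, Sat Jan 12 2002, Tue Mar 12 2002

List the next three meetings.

Gaps: 61, 61, 62, 61, 61, 59 days — not constant. Every event is on the 12th of the month.
Pattern: the 12th of every 2 months.
May 2002: Sun May 12 2002.
Next: July 2002 → Fri Jul 12 2002.
Next: September 2002 → Thu Sep 12 2002.

Sun May 12 2002, Fri Jul 12 2002, Thu Sep 12 2002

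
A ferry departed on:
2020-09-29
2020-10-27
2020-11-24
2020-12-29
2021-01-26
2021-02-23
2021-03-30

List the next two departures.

2021-04-27, 2021-05-25

Every date is a Tuesday; gaps 28, 28, 35, 28, 28, 35 days.
Each is the last Tuesday of its month (at least one falls on the 29th or later, ruling out '4th Tuesday').
Last Tuesday of April 2021: 2021-04-27.
Last Tuesday of May 2021: 2021-05-25.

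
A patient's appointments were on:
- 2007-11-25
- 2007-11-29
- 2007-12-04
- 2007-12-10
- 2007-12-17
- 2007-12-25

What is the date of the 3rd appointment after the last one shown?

2008-01-24

The spacing grows by 1 each time: 4, 5, 6, 7, 8 days.
Next gap: 9 days. 2007-12-25 + 9 days = 2008-01-03.
Next gap: 10 days. 2008-01-03 + 10 days = 2008-01-13.
Next gap: 11 days. 2008-01-13 + 11 days = 2008-01-24.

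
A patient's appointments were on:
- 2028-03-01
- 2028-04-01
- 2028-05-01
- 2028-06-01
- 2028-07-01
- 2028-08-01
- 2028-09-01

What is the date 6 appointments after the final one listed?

Gaps: 31, 30, 31, 30, 31, 31 days — not constant. Every event is on the 1st of the month.
Pattern: the 1st of each month.
Next: October 2028 → 2028-10-01.
Next: November 2028 → 2028-11-01.
Next: December 2028 → 2028-12-01.
January 2029: 2029-01-01.
Next: February 2029 → 2029-02-01.
March 2029: 2029-03-01.

2029-03-01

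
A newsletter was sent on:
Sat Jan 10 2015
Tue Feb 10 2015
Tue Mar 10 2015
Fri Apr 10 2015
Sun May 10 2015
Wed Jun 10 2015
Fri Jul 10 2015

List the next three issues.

Mon Aug 10 2015, Thu Sep 10 2015, Sat Oct 10 2015

Gaps: 31, 28, 31, 30, 31, 30 days — not constant. Every event is on the 10th of the month.
Pattern: the 10th of each month.
August 2015: Mon Aug 10 2015.
September 2015: Thu Sep 10 2015.
October 2015: Sat Oct 10 2015.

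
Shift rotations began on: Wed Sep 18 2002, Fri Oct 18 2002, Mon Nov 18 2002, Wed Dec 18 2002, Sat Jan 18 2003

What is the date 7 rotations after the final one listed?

Mon Aug 18 2003

Each date is the 18th; the gaps (30, 31, 30, 31) track the month lengths.
The rule is the 18th of each month.
February 2003: Tue Feb 18 2003.
March 2003: Tue Mar 18 2003.
April 2003: Fri Apr 18 2003.
Next: May 2003 → Sun May 18 2003.
Next: June 2003 → Wed Jun 18 2003.
July 2003: Fri Jul 18 2003.
Next: August 2003 → Mon Aug 18 2003.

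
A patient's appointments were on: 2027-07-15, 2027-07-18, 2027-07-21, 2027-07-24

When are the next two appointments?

Every event comes 3 days after the last (3, 3, 3).
2027-07-24 + 3 days = 2027-07-27.
2027-07-27 + 3 days = 2027-07-30.

2027-07-27, 2027-07-30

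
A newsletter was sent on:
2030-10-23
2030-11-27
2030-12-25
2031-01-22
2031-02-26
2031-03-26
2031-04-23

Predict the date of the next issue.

Gaps: 35, 28, 28, 35, 28, 28 days — a mix of 28 and 35. Every date is a Wednesday.
Each is the 4th Wednesday of its month.
May 2031 — 4th Wednesday is 2031-05-28.

2031-05-28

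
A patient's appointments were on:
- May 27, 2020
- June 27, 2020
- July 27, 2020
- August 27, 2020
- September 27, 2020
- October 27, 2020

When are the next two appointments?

November 27, 2020; December 27, 2020

The day-of-month is always 27 (31, 30, 31, 31, 30 days between events).
So this recurs on the 27th of each month.
Next: November 2020 → November 27, 2020.
December 2020: December 27, 2020.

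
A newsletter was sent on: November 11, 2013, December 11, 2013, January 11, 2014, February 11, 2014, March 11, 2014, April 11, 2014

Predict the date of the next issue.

Gaps: 30, 31, 31, 28, 31 days — not constant. Every event is on the 11th of the month.
Pattern: the 11th of each month.
Next: May 2014 → May 11, 2014.

May 11, 2014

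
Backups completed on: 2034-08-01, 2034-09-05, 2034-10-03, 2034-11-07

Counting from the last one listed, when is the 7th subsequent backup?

All dates are Tuesdays, 35, 28, 35 days apart.
Specifically, the 1st Tuesday of each month.
December 2034 — 1st Tuesday is 2034-12-05.
1st Tuesday of January 2035: 2035-01-02.
February 2035 — 1st Tuesday is 2035-02-06.
March 2035 — 1st Tuesday is 2035-03-06.
April 2035 — 1st Tuesday is 2035-04-03.
May 2035 — 1st Tuesday is 2035-05-01.
1st Tuesday of June 2035: 2035-06-05.

2035-06-05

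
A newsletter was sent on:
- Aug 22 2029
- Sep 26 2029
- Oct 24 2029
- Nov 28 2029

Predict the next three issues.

Gaps: 35, 28, 35 days — a mix of 28 and 35. Every date is a Wednesday.
Each is the 4th Wednesday of its month.
4th Wednesday of December 2029: Dec 26 2029.
4th Wednesday of January 2030: Jan 23 2030.
February 2030 — 4th Wednesday is Feb 27 2030.

Dec 26 2029, Jan 23 2030, Feb 27 2030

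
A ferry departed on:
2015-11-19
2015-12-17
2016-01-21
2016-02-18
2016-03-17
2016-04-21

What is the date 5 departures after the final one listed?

2016-09-15

All dates are Thursdays, 28, 35, 28, 28, 35 days apart.
Specifically, the 3rd Thursday of each month.
May 2016 — 3rd Thursday is 2016-05-19.
3rd Thursday of June 2016: 2016-06-16.
3rd Thursday of July 2016: 2016-07-21.
3rd Thursday of August 2016: 2016-08-18.
3rd Thursday of September 2016: 2016-09-15.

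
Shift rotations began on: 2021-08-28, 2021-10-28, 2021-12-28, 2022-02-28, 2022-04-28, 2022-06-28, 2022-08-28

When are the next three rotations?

Gaps: 61, 61, 62, 59, 61, 61 days — not constant. Every event is on the 28th of the month.
Pattern: the 28th of every 2 months.
October 2022: 2022-10-28.
Next: December 2022 → 2022-12-28.
February 2023: 2023-02-28.

2022-10-28, 2022-12-28, 2023-02-28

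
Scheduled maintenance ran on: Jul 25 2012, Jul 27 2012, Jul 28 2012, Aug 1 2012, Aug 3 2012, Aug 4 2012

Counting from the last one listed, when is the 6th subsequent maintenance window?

Aug 18 2012

Gaps: 2, 1, 4, 2, 1 days — not constant, but cyclic with period 3.
The events fall on every Wednesday, Friday and Saturday.
The following Wednesday is Aug 8 2012.
Next Friday: Aug 10 2012.
Next Saturday: Aug 11 2012.
The following Wednesday is Aug 15 2012.
The following Friday is Aug 17 2012.
Next Saturday: Aug 18 2012.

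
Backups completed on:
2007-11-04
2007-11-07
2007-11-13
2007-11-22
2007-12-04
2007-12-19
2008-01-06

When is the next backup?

2008-01-27

Intervals are 3, 6, 9, 12, 15, 18 days — an arithmetic progression with common difference 3.
Next gap: 21 days. 2008-01-06 + 21 days = 2008-01-27.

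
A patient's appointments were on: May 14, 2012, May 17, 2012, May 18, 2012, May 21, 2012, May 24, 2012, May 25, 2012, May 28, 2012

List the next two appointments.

May 31, 2012; June 1, 2012

The gap pattern 3, 1, 3, 3, 1, 3 repeats every 3 events.
These are the Mondays, Thursdays and Fridays of each week.
Next Thursday: May 31, 2012.
Next Friday: June 1, 2012.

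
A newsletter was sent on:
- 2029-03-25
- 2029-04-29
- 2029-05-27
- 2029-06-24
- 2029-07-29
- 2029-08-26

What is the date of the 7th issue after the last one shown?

These are Sundays with 35, 28, 28, 35, 28-day gaps.
Each is the final Sunday of its month — 2029-04-29 is past the 28th, so '4th Sunday' doesn't fit.
Last Sunday of September 2029: 2029-09-30.
October 2029 ends with Sunday 2029-10-28.
Last Sunday of November 2029: 2029-11-25.
December 2029 ends with Sunday 2029-12-30.
January 2030 ends with Sunday 2030-01-27.
February 2030 ends with Sunday 2030-02-24.
Last Sunday of March 2030: 2030-03-31.

2030-03-31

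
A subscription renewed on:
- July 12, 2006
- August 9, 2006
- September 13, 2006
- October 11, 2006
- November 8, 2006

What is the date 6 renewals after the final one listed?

May 9, 2007

Gaps: 28, 35, 28, 28 days — a mix of 28 and 35. Every date is a Wednesday.
Each is the 2nd Wednesday of its month.
December 2006 — 2nd Wednesday is December 13, 2006.
January 2007 — 2nd Wednesday is January 10, 2007.
2nd Wednesday of February 2007: February 14, 2007.
2nd Wednesday of March 2007: March 14, 2007.
April 2007 — 2nd Wednesday is April 11, 2007.
2nd Wednesday of May 2007: May 9, 2007.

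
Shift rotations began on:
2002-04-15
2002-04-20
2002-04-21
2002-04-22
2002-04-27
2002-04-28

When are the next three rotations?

2002-04-29, 2002-05-04, 2002-05-05

The gap pattern 5, 1, 1, 5, 1 repeats every 3 events.
These are the Mondays, Saturdays and Sundays of each week.
Next Monday: 2002-04-29.
Next Saturday: 2002-05-04.
The following Sunday is 2002-05-05.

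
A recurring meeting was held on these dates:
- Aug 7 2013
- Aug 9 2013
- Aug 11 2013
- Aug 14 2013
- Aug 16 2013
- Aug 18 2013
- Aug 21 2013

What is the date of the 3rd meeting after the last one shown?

Aug 28 2013

The gap pattern 2, 2, 3, 2, 2, 3 repeats every 3 events.
These are the Wednesdays, Fridays and Sundays of each week.
Next Friday: Aug 23 2013.
Next Sunday: Aug 25 2013.
Next Wednesday: Aug 28 2013.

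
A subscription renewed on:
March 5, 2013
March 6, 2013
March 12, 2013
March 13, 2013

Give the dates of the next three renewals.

March 19, 2013; March 20, 2013; March 26, 2013

Every event lands on a Tuesday or Wednesday (gaps cycle 1, 6, 1).
So the schedule is: every Tuesday and Wednesday.
The following Tuesday is March 19, 2013.
The following Wednesday is March 20, 2013.
The following Tuesday is March 26, 2013.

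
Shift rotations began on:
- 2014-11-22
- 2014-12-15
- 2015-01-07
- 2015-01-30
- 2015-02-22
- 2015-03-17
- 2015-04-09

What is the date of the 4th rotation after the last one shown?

2015-07-10

Every event comes 23 days after the last (23, 23, 23, 23, 23, 23).
2015-04-09 + 23 days = 2015-05-02.
2015-05-02 + 23 days = 2015-05-25.
2015-05-25 + 23 days = 2015-06-17.
2015-06-17 + 23 days = 2015-07-10.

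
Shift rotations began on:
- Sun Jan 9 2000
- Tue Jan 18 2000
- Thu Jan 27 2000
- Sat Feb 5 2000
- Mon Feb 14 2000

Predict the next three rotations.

Wed Feb 23 2000, Fri Mar 3 2000, Sun Mar 12 2000

The spacing is 9, 9, 9, 9 days — always 9 days.
Mon Feb 14 2000 + 9 days = Wed Feb 23 2000.
Wed Feb 23 2000 + 9 days = Fri Mar 3 2000.
Fri Mar 3 2000 + 9 days = Sun Mar 12 2000.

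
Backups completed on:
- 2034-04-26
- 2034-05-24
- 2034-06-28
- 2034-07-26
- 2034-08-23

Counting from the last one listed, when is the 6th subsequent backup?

2035-02-28

All dates are Wednesdays, 28, 35, 28, 28 days apart.
Specifically, the 4th Wednesday of each month.
September 2034 — 4th Wednesday is 2034-09-27.
October 2034 — 4th Wednesday is 2034-10-25.
4th Wednesday of November 2034: 2034-11-22.
December 2034 — 4th Wednesday is 2034-12-27.
4th Wednesday of January 2035: 2035-01-24.
4th Wednesday of February 2035: 2035-02-28.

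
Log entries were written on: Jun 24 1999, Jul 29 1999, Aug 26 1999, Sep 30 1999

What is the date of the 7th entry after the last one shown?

These are Thursdays with 35, 28, 35-day gaps.
Each is the final Thursday of its month — Jul 29 1999 is past the 28th, so '4th Thursday' doesn't fit.
October 1999 ends with Thursday Oct 28 1999.
Last Thursday of November 1999: Nov 25 1999.
December 1999 ends with Thursday Dec 30 1999.
January 2000 ends with Thursday Jan 27 2000.
February 2000 ends with Thursday Feb 24 2000.
March 2000 ends with Thursday Mar 30 2000.
Last Thursday of April 2000: Apr 27 2000.

Apr 27 2000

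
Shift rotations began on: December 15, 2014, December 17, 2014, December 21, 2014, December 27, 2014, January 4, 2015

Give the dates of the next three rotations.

Intervals are 2, 4, 6, 8 days — an arithmetic progression with common difference 2.
Next gap: 10 days. January 4, 2015 + 10 days = January 14, 2015.
Next gap: 12 days. January 14, 2015 + 12 days = January 26, 2015.
Next gap: 14 days. January 26, 2015 + 14 days = February 9, 2015.

January 14, 2015; January 26, 2015; February 9, 2015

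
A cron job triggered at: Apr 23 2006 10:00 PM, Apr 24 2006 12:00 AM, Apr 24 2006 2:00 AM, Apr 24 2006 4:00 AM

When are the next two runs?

Gaps: 2, 2, 2 hours — each event is 2 hours after the previous one.
Apr 24 2006 4:00 AM + 2 h = Apr 24 2006 6:00 AM.
Apr 24 2006 6:00 AM + 2 h = Apr 24 2006 8:00 AM.

Apr 24 2006 6:00 AM, Apr 24 2006 8:00 AM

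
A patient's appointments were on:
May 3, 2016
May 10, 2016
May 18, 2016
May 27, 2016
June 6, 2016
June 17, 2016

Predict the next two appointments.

June 29, 2016; July 12, 2016

The spacing grows by 1 each time: 7, 8, 9, 10, 11 days.
Next gap: 12 days. June 17, 2016 + 12 days = June 29, 2016.
Next gap: 13 days. June 29, 2016 + 13 days = July 12, 2016.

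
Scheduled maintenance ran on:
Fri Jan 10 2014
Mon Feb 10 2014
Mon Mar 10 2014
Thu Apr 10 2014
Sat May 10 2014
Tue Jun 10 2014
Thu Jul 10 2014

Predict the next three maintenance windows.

Sun Aug 10 2014, Wed Sep 10 2014, Fri Oct 10 2014

Gaps: 31, 28, 31, 30, 31, 30 days — not constant. Every event is on the 10th of the month.
Pattern: the 10th of each month.
August 2014: Sun Aug 10 2014.
Next: September 2014 → Wed Sep 10 2014.
October 2014: Fri Oct 10 2014.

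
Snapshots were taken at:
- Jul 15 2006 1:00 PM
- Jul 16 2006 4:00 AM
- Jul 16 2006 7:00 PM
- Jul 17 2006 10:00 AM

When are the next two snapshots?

Jul 18 2006 1:00 AM, Jul 18 2006 4:00 PM

The interval is a steady 15 hours (15, 15, 15).
Jul 17 2006 10:00 AM + 15 h = Jul 18 2006 1:00 AM.
Jul 18 2006 1:00 AM + 15 h = Jul 18 2006 4:00 PM.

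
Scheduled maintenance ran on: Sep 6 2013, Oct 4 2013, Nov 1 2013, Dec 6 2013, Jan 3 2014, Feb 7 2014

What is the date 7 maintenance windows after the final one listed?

Sep 5 2014

All dates are Fridays, 28, 28, 35, 28, 35 days apart.
Specifically, the 1st Friday of each month.
1st Friday of March 2014: Mar 7 2014.
April 2014 — 1st Friday is Apr 4 2014.
May 2014 — 1st Friday is May 2 2014.
June 2014 — 1st Friday is Jun 6 2014.
July 2014 — 1st Friday is Jul 4 2014.
1st Friday of August 2014: Aug 1 2014.
1st Friday of September 2014: Sep 5 2014.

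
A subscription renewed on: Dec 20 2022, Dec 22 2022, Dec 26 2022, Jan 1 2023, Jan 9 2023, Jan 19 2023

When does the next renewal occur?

Jan 31 2023

Intervals are 2, 4, 6, 8, 10 days — an arithmetic progression with common difference 2.
Next gap: 12 days. Jan 19 2023 + 12 days = Jan 31 2023.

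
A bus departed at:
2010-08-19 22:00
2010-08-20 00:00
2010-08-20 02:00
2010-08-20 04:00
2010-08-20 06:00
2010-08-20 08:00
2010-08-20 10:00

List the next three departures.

2010-08-20 12:00, 2010-08-20 14:00, 2010-08-20 16:00

Spacing: 2, 2, 2, 2, 2, 2 h — constant 2 h.
2010-08-20 10:00 + 2 h = 2010-08-20 12:00.
2010-08-20 12:00 + 2 h = 2010-08-20 14:00.
2010-08-20 14:00 + 2 h = 2010-08-20 16:00.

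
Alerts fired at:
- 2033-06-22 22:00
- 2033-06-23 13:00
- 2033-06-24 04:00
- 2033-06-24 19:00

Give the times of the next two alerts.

2033-06-25 10:00, 2033-06-26 01:00

Spacing: 15, 15, 15 h — constant 15 h.
2033-06-24 19:00 + 15 h = 2033-06-25 10:00.
2033-06-25 10:00 + 15 h = 2033-06-26 01:00.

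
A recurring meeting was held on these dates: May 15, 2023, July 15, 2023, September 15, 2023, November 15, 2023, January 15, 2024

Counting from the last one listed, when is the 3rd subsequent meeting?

The day-of-month is always 15 (61, 62, 61, 61 days between events).
So this recurs on the 15th of every 2 months.
Next: March 2024 → March 15, 2024.
Next: May 2024 → May 15, 2024.
Next: July 2024 → July 15, 2024.

July 15, 2024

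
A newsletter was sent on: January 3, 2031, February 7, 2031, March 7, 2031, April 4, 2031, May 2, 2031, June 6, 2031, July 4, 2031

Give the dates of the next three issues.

August 1, 2031; September 5, 2031; October 3, 2031

All dates are Fridays, 35, 28, 28, 28, 35, 28 days apart.
Specifically, the 1st Friday of each month.
August 2031 — 1st Friday is August 1, 2031.
1st Friday of September 2031: September 5, 2031.
1st Friday of October 2031: October 3, 2031.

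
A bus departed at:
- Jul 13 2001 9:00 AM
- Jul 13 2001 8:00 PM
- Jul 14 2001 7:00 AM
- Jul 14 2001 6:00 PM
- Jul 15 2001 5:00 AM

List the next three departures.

The interval is a steady 11 hours (11, 11, 11, 11).
Jul 15 2001 5:00 AM + 11 h = Jul 15 2001 4:00 PM.
Jul 15 2001 4:00 PM + 11 h = Jul 16 2001 3:00 AM.
Jul 16 2001 3:00 AM + 11 h = Jul 16 2001 2:00 PM.

Jul 15 2001 4:00 PM, Jul 16 2001 3:00 AM, Jul 16 2001 2:00 PM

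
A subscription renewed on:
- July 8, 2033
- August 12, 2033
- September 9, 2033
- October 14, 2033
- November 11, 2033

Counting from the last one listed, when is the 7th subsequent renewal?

These are Fridays at 28- or 35-day spacing (35, 28, 35, 28).
The pattern: 2nd Friday of the month.
2nd Friday of December 2033: December 9, 2033.
January 2034 — 2nd Friday is January 13, 2034.
2nd Friday of February 2034: February 10, 2034.
2nd Friday of March 2034: March 10, 2034.
April 2034 — 2nd Friday is April 14, 2034.
2nd Friday of May 2034: May 12, 2034.
2nd Friday of June 2034: June 9, 2034.

June 9, 2034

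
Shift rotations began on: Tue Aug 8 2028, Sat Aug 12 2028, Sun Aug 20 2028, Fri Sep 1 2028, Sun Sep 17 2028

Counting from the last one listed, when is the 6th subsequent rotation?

Fri Mar 16 2029

The spacing grows by 4 each time: 4, 8, 12, 16 days.
Next gap: 20 days. Sun Sep 17 2028 + 20 days = Sat Oct 7 2028.
Next gap: 24 days. Sat Oct 7 2028 + 24 days = Tue Oct 31 2028.
Next gap: 28 days. Tue Oct 31 2028 + 28 days = Tue Nov 28 2028.
Next gap: 32 days. Tue Nov 28 2028 + 32 days = Sat Dec 30 2028.
Next gap: 36 days. Sat Dec 30 2028 + 36 days = Sun Feb 4 2029.
Next gap: 40 days. Sun Feb 4 2029 + 40 days = Fri Mar 16 2029.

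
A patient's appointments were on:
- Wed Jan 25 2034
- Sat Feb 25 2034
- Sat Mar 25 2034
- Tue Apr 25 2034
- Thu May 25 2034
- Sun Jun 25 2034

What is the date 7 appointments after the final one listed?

Thu Jan 25 2035

The day-of-month is always 25 (31, 28, 31, 30, 31 days between events).
So this recurs on the 25th of each month.
July 2034: Tue Jul 25 2034.
Next: August 2034 → Fri Aug 25 2034.
Next: September 2034 → Mon Sep 25 2034.
October 2034: Wed Oct 25 2034.
November 2034: Sat Nov 25 2034.
Next: December 2034 → Mon Dec 25 2034.
Next: January 2035 → Thu Jan 25 2035.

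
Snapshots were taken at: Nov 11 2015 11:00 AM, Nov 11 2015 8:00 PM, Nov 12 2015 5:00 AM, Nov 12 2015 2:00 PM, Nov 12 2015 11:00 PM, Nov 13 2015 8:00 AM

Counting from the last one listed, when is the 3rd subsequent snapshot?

Nov 14 2015 11:00 AM

Spacing: 9, 9, 9, 9, 9 h — constant 9 h.
Nov 13 2015 8:00 AM + 9 h = Nov 13 2015 5:00 PM.
Nov 13 2015 5:00 PM + 9 h = Nov 14 2015 2:00 AM.
Nov 14 2015 2:00 AM + 9 h = Nov 14 2015 11:00 AM.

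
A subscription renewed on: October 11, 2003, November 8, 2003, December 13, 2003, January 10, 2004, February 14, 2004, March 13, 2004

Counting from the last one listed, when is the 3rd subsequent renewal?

All dates are Saturdays, 28, 35, 28, 35, 28 days apart.
Specifically, the 2nd Saturday of each month.
2nd Saturday of April 2004: April 10, 2004.
2nd Saturday of May 2004: May 8, 2004.
2nd Saturday of June 2004: June 12, 2004.

June 12, 2004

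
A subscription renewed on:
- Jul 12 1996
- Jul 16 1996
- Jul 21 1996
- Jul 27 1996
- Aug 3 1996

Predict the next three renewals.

Aug 11 1996, Aug 20 1996, Aug 30 1996

The spacing grows by 1 each time: 4, 5, 6, 7 days.
Next gap: 8 days. Aug 3 1996 + 8 days = Aug 11 1996.
Next gap: 9 days. Aug 11 1996 + 9 days = Aug 20 1996.
Next gap: 10 days. Aug 20 1996 + 10 days = Aug 30 1996.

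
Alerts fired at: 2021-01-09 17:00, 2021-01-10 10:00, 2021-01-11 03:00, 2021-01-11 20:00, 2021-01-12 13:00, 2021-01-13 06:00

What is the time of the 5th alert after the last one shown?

Gaps: 17, 17, 17, 17, 17 hours — each event is 17 hours after the previous one.
2021-01-13 06:00 + 17 h = 2021-01-13 23:00.
2021-01-13 23:00 + 17 h = 2021-01-14 16:00.
2021-01-14 16:00 + 17 h = 2021-01-15 09:00.
2021-01-15 09:00 + 17 h = 2021-01-16 02:00.
2021-01-16 02:00 + 17 h = 2021-01-16 19:00.

2021-01-16 19:00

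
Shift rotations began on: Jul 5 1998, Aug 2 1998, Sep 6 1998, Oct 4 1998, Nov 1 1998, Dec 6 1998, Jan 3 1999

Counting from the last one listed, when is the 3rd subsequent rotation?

All dates are Sundays, 28, 35, 28, 28, 35, 28 days apart.
Specifically, the 1st Sunday of each month.
1st Sunday of February 1999: Feb 7 1999.
March 1999 — 1st Sunday is Mar 7 1999.
April 1999 — 1st Sunday is Apr 4 1999.

Apr 4 1999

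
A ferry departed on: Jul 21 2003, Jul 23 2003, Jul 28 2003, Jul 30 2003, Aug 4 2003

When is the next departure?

The gap pattern 2, 5, 2, 5 repeats every 2 events.
These are the Mondays and Wednesdays of each week.
The following Wednesday is Aug 6 2003.

Aug 6 2003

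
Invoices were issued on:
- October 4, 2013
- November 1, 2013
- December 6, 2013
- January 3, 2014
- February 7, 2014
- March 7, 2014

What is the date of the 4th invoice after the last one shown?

Gaps: 28, 35, 28, 35, 28 days — a mix of 28 and 35. Every date is a Friday.
Each is the 1st Friday of its month.
April 2014 — 1st Friday is April 4, 2014.
May 2014 — 1st Friday is May 2, 2014.
June 2014 — 1st Friday is June 6, 2014.
1st Friday of July 2014: July 4, 2014.

July 4, 2014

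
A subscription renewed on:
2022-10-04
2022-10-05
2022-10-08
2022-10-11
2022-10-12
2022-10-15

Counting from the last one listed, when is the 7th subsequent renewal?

Every event lands on a Tuesday or Wednesday or Saturday (gaps cycle 1, 3, 3, 1, 3).
So the schedule is: every Tuesday, Wednesday and Saturday.
Next Tuesday: 2022-10-18.
Next Wednesday: 2022-10-19.
The following Saturday is 2022-10-22.
The following Tuesday is 2022-10-25.
The following Wednesday is 2022-10-26.
Next Saturday: 2022-10-29.
The following Tuesday is 2022-11-01.

2022-11-01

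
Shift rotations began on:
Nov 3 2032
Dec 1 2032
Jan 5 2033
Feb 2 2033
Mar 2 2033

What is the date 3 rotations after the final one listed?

These are Wednesdays at 28- or 35-day spacing (28, 35, 28, 28).
The pattern: 1st Wednesday of the month.
April 2033 — 1st Wednesday is Apr 6 2033.
1st Wednesday of May 2033: May 4 2033.
1st Wednesday of June 2033: Jun 1 2033.

Jun 1 2033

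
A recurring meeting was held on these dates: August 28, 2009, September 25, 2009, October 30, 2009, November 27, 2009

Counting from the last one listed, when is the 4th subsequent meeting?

These are Fridays with 28, 35, 28-day gaps.
Each is the final Friday of its month — October 30, 2009 is past the 28th, so '4th Friday' doesn't fit.
December 2009 ends with Friday December 25, 2009.
January 2010 ends with Friday January 29, 2010.
Last Friday of February 2010: February 26, 2010.
Last Friday of March 2010: March 26, 2010.

March 26, 2010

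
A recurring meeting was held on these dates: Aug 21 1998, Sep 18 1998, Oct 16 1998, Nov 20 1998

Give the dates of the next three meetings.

Gaps: 28, 28, 35 days — a mix of 28 and 35. Every date is a Friday.
Each is the 3rd Friday of its month.
December 1998 — 3rd Friday is Dec 18 1998.
3rd Friday of January 1999: Jan 15 1999.
3rd Friday of February 1999: Feb 19 1999.

Dec 18 1998, Jan 15 1999, Feb 19 1999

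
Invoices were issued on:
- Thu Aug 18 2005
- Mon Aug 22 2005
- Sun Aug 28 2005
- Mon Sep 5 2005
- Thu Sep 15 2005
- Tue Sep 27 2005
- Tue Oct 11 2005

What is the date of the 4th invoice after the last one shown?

The spacing grows by 2 each time: 4, 6, 8, 10, 12, 14 days.
Next gap: 16 days. Tue Oct 11 2005 + 16 days = Thu Oct 27 2005.
Next gap: 18 days. Thu Oct 27 2005 + 18 days = Mon Nov 14 2005.
Next gap: 20 days. Mon Nov 14 2005 + 20 days = Sun Dec 4 2005.
Next gap: 22 days. Sun Dec 4 2005 + 22 days = Mon Dec 26 2005.

Mon Dec 26 2005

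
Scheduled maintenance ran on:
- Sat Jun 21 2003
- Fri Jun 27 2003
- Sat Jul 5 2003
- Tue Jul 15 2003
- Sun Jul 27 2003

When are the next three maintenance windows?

Intervals are 6, 8, 10, 12 days — an arithmetic progression with common difference 2.
Next gap: 14 days. Sun Jul 27 2003 + 14 days = Sun Aug 10 2003.
Next gap: 16 days. Sun Aug 10 2003 + 16 days = Tue Aug 26 2003.
Next gap: 18 days. Tue Aug 26 2003 + 18 days = Sat Sep 13 2003.

Sun Aug 10 2003, Tue Aug 26 2003, Sat Sep 13 2003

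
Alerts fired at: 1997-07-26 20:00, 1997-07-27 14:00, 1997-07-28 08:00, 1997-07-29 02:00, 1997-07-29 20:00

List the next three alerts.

1997-07-30 14:00, 1997-07-31 08:00, 1997-08-01 02:00

The interval is a steady 18 hours (18, 18, 18, 18).
1997-07-29 20:00 + 18 h = 1997-07-30 14:00.
1997-07-30 14:00 + 18 h = 1997-07-31 08:00.
1997-07-31 08:00 + 18 h = 1997-08-01 02:00.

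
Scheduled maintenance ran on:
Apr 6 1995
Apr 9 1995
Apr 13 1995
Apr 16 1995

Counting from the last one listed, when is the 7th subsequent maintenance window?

The gap pattern 3, 4, 3 repeats every 2 events.
These are the Thursdays and Sundays of each week.
The following Thursday is Apr 20 1995.
Next Sunday: Apr 23 1995.
The following Thursday is Apr 27 1995.
The following Sunday is Apr 30 1995.
Next Thursday: May 4 1995.
The following Sunday is May 7 1995.
Next Thursday: May 11 1995.

May 11 1995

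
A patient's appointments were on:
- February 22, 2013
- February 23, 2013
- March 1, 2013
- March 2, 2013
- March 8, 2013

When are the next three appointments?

March 9, 2013; March 15, 2013; March 16, 2013

The gap pattern 1, 6, 1, 6 repeats every 2 events.
These are the Fridays and Saturdays of each week.
The following Saturday is March 9, 2013.
Next Friday: March 15, 2013.
Next Saturday: March 16, 2013.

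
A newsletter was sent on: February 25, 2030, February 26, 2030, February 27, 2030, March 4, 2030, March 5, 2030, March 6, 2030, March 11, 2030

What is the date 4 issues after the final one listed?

March 19, 2030

Every event lands on a Monday or Tuesday or Wednesday (gaps cycle 1, 1, 5, 1, 1, 5).
So the schedule is: every Monday, Tuesday and Wednesday.
The following Tuesday is March 12, 2030.
Next Wednesday: March 13, 2030.
Next Monday: March 18, 2030.
The following Tuesday is March 19, 2030.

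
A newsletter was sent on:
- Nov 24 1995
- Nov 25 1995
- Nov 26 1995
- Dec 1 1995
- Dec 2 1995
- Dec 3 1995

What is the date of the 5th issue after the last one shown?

Every event lands on a Friday or Saturday or Sunday (gaps cycle 1, 1, 5, 1, 1).
So the schedule is: every Friday, Saturday and Sunday.
Next Friday: Dec 8 1995.
The following Saturday is Dec 9 1995.
Next Sunday: Dec 10 1995.
The following Friday is Dec 15 1995.
The following Saturday is Dec 16 1995.

Dec 16 1995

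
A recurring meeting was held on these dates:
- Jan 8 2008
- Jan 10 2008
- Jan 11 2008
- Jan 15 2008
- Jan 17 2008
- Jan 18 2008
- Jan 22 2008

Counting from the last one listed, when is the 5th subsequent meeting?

Feb 1 2008

Every event lands on a Tuesday or Thursday or Friday (gaps cycle 2, 1, 4, 2, 1, 4).
So the schedule is: every Tuesday, Thursday and Friday.
The following Thursday is Jan 24 2008.
Next Friday: Jan 25 2008.
The following Tuesday is Jan 29 2008.
The following Thursday is Jan 31 2008.
The following Friday is Feb 1 2008.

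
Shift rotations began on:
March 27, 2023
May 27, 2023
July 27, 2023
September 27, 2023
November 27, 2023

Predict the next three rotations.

The day-of-month is always 27 (61, 61, 62, 61 days between events).
So this recurs on the 27th of every 2 months.
Next: January 2024 → January 27, 2024.
March 2024: March 27, 2024.
Next: May 2024 → May 27, 2024.

January 27, 2024; March 27, 2024; May 27, 2024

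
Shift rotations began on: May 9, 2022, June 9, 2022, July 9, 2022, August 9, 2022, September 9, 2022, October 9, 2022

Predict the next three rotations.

November 9, 2022; December 9, 2022; January 9, 2023

Gaps: 31, 30, 31, 31, 30 days — not constant. Every event is on the 9th of the month.
Pattern: the 9th of each month.
November 2022: November 9, 2022.
December 2022: December 9, 2022.
Next: January 2023 → January 9, 2023.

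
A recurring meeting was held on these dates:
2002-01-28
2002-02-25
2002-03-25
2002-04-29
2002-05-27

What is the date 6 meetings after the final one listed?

These are Mondays with 28, 28, 35, 28-day gaps.
Each is the final Monday of its month — 2002-04-29 is past the 28th, so '4th Monday' doesn't fit.
Last Monday of June 2002: 2002-06-24.
July 2002 ends with Monday 2002-07-29.
Last Monday of August 2002: 2002-08-26.
Last Monday of September 2002: 2002-09-30.
Last Monday of October 2002: 2002-10-28.
November 2002 ends with Monday 2002-11-25.

2002-11-25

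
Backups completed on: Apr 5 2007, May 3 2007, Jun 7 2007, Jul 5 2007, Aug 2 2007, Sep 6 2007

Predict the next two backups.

Oct 4 2007, Nov 1 2007

Gaps: 28, 35, 28, 28, 35 days — a mix of 28 and 35. Every date is a Thursday.
Each is the 1st Thursday of its month.
October 2007 — 1st Thursday is Oct 4 2007.
1st Thursday of November 2007: Nov 1 2007.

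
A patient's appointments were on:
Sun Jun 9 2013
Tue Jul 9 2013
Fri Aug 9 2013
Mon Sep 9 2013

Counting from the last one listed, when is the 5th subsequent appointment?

Each date is the 9th; the gaps (30, 31, 31) track the month lengths.
The rule is the 9th of each month.
Next: October 2013 → Wed Oct 9 2013.
November 2013: Sat Nov 9 2013.
December 2013: Mon Dec 9 2013.
January 2014: Thu Jan 9 2014.
Next: February 2014 → Sun Feb 9 2014.

Sun Feb 9 2014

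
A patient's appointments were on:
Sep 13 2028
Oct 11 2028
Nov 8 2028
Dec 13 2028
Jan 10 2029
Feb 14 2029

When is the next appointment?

Gaps: 28, 28, 35, 28, 35 days — a mix of 28 and 35. Every date is a Wednesday.
Each is the 2nd Wednesday of its month.
2nd Wednesday of March 2029: Mar 14 2029.

Mar 14 2029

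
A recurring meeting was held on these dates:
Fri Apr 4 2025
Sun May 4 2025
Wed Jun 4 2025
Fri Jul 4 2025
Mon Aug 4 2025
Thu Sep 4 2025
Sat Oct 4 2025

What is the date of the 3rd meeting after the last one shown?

Sun Jan 4 2026

The day-of-month is always 4 (30, 31, 30, 31, 31, 30 days between events).
So this recurs on the 4th of each month.
November 2025: Tue Nov 4 2025.
Next: December 2025 → Thu Dec 4 2025.
January 2026: Sun Jan 4 2026.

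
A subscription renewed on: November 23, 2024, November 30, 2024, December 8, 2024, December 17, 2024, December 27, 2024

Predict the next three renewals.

January 7, 2025; January 19, 2025; February 1, 2025

The spacing grows by 1 each time: 7, 8, 9, 10 days.
Next gap: 11 days. December 27, 2024 + 11 days = January 7, 2025.
Next gap: 12 days. January 7, 2025 + 12 days = January 19, 2025.
Next gap: 13 days. January 19, 2025 + 13 days = February 1, 2025.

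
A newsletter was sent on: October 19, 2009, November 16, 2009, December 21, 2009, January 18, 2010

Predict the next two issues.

Gaps: 28, 35, 28 days — a mix of 28 and 35. Every date is a Monday.
Each is the 3rd Monday of its month.
3rd Monday of February 2010: February 15, 2010.
3rd Monday of March 2010: March 15, 2010.

February 15, 2010; March 15, 2010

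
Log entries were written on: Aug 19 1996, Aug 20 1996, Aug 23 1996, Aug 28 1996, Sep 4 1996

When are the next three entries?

Sep 13 1996, Sep 24 1996, Oct 7 1996

Gaps: 1, 3, 5, 7 days — each gap is 2 larger than the previous one.
Next gap: 9 days. Sep 4 1996 + 9 days = Sep 13 1996.
Next gap: 11 days. Sep 13 1996 + 11 days = Sep 24 1996.
Next gap: 13 days. Sep 24 1996 + 13 days = Oct 7 1996.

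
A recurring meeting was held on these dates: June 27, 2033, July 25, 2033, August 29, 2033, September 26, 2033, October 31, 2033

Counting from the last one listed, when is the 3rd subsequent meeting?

January 30, 2034

These are Mondays with 28, 35, 28, 35-day gaps.
Each is the final Monday of its month — August 29, 2033 is past the 28th, so '4th Monday' doesn't fit.
Last Monday of November 2033: November 28, 2033.
December 2033 ends with Monday December 26, 2033.
Last Monday of January 2034: January 30, 2034.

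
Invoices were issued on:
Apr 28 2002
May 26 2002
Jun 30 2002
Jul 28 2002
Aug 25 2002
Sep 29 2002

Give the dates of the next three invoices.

Every date is a Sunday; gaps 28, 35, 28, 28, 35 days.
Each is the last Sunday of its month (at least one falls on the 29th or later, ruling out '4th Sunday').
October 2002 ends with Sunday Oct 27 2002.
November 2002 ends with Sunday Nov 24 2002.
December 2002 ends with Sunday Dec 29 2002.

Oct 27 2002, Nov 24 2002, Dec 29 2002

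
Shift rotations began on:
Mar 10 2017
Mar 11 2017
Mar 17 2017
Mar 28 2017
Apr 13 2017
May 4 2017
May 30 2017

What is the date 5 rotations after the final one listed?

The spacing grows by 5 each time: 1, 6, 11, 16, 21, 26 days.
Next gap: 31 days. May 30 2017 + 31 days = Jun 30 2017.
Next gap: 36 days. Jun 30 2017 + 36 days = Aug 5 2017.
Next gap: 41 days. Aug 5 2017 + 41 days = Sep 15 2017.
Next gap: 46 days. Sep 15 2017 + 46 days = Oct 31 2017.
Next gap: 51 days. Oct 31 2017 + 51 days = Dec 21 2017.

Dec 21 2017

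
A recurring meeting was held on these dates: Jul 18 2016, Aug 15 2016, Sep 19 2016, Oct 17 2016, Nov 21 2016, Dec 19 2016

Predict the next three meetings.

Jan 16 2017, Feb 20 2017, Mar 20 2017

These are Mondays at 28- or 35-day spacing (28, 35, 28, 35, 28).
The pattern: 3rd Monday of the month.
January 2017 — 3rd Monday is Jan 16 2017.
3rd Monday of February 2017: Feb 20 2017.
March 2017 — 3rd Monday is Mar 20 2017.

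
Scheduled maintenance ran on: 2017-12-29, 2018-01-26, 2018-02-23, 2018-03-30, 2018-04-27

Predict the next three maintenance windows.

2018-05-25, 2018-06-29, 2018-07-27

All Fridays; the gaps (28, 28, 35, 28) vary with month length.
This is the last Friday of each month.
Last Friday of May 2018: 2018-05-25.
Last Friday of June 2018: 2018-06-29.
Last Friday of July 2018: 2018-07-27.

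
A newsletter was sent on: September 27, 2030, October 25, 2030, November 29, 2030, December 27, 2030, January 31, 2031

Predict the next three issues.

February 28, 2031; March 28, 2031; April 25, 2031

These are Fridays with 28, 35, 28, 35-day gaps.
Each is the final Friday of its month — November 29, 2030 is past the 28th, so '4th Friday' doesn't fit.
February 2031 ends with Friday February 28, 2031.
Last Friday of March 2031: March 28, 2031.
Last Friday of April 2031: April 25, 2031.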